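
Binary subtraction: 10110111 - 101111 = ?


Align and subtract column by column (LSB to MSB, borrowing when needed):
  10110111
- 00101111
  --------
  col 0: (1 - 0 borrow-in) - 1 → 1 - 1 = 0, borrow out 0
  col 1: (1 - 0 borrow-in) - 1 → 1 - 1 = 0, borrow out 0
  col 2: (1 - 0 borrow-in) - 1 → 1 - 1 = 0, borrow out 0
  col 3: (0 - 0 borrow-in) - 1 → borrow from next column: (0+2) - 1 = 1, borrow out 1
  col 4: (1 - 1 borrow-in) - 0 → 0 - 0 = 0, borrow out 0
  col 5: (1 - 0 borrow-in) - 1 → 1 - 1 = 0, borrow out 0
  col 6: (0 - 0 borrow-in) - 0 → 0 - 0 = 0, borrow out 0
  col 7: (1 - 0 borrow-in) - 0 → 1 - 0 = 1, borrow out 0
Reading bits MSB→LSB: 10001000
Strip leading zeros: 10001000
= 10001000


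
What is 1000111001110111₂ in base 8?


Group into 3-bit groups: 001000111001110111
  001 = 1
  000 = 0
  111 = 7
  001 = 1
  110 = 6
  111 = 7
= 0o107167


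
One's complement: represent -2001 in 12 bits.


Original: 011111010001
Invert all bits:
  bit 0: 0 → 1
  bit 1: 1 → 0
  bit 2: 1 → 0
  bit 3: 1 → 0
  bit 4: 1 → 0
  bit 5: 1 → 0
  bit 6: 0 → 1
  bit 7: 1 → 0
  bit 8: 0 → 1
  bit 9: 0 → 1
  bit 10: 0 → 1
  bit 11: 1 → 0
= 100000101110


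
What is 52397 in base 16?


Divide by 16 repeatedly:
52397 ÷ 16 = 3274 remainder 13 (D)
3274 ÷ 16 = 204 remainder 10 (A)
204 ÷ 16 = 12 remainder 12 (C)
12 ÷ 16 = 0 remainder 12 (C)
Reading remainders bottom-up:
= 0xCCAD


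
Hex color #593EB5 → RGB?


Hex: #593EB5
R = 59₁₆ = 89
G = 3E₁₆ = 62
B = B5₁₆ = 181
= RGB(89, 62, 181)


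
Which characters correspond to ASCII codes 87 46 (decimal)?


Codes (decimal): 87 46
Per-code ASCII lookup:
  87  (range 65-90: uppercase, 87 - 65 = 22) → 'W'
  46  (special character) → '.'
= 'W.'


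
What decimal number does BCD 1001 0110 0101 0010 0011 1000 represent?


Each 4-bit group → digit:
  1001 → 9
  0110 → 6
  0101 → 5
  0010 → 2
  0011 → 3
  1000 → 8
= 965238


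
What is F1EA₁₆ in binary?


Each hex digit → 4 binary bits:
  F = 1111
  1 = 0001
  E = 1110
  A = 1010
Concatenate: 1111 0001 1110 1010
= 1111000111101010


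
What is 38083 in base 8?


Divide by 8 repeatedly:
38083 ÷ 8 = 4760 remainder 3
4760 ÷ 8 = 595 remainder 0
595 ÷ 8 = 74 remainder 3
74 ÷ 8 = 9 remainder 2
9 ÷ 8 = 1 remainder 1
1 ÷ 8 = 0 remainder 1
Reading remainders bottom-up:
= 0o112303


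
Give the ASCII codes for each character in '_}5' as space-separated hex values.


String: '_}5'  (3 characters)
Per-character ASCII lookup:
  '_': special character: '_' = 95 → 0x5F
  '}': special character: '}' = 125 → 0x7D
  '5': digits start at 48: '5' = 48 + 5 = 53 → 0x35
= 0x5F 0x7D 0x35


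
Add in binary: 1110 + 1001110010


Align and add column by column (LSB to MSB, carry propagating):
  00000001110
+ 01001110010
  -----------
  col 0: 0 + 0 + 0 (carry in) = 0 → bit 0, carry out 0
  col 1: 1 + 1 + 0 (carry in) = 2 → bit 0, carry out 1
  col 2: 1 + 0 + 1 (carry in) = 2 → bit 0, carry out 1
  col 3: 1 + 0 + 1 (carry in) = 2 → bit 0, carry out 1
  col 4: 0 + 1 + 1 (carry in) = 2 → bit 0, carry out 1
  col 5: 0 + 1 + 1 (carry in) = 2 → bit 0, carry out 1
  col 6: 0 + 1 + 1 (carry in) = 2 → bit 0, carry out 1
  col 7: 0 + 0 + 1 (carry in) = 1 → bit 1, carry out 0
  col 8: 0 + 0 + 0 (carry in) = 0 → bit 0, carry out 0
  col 9: 0 + 1 + 0 (carry in) = 1 → bit 1, carry out 0
  col 10: 0 + 0 + 0 (carry in) = 0 → bit 0, carry out 0
Reading bits MSB→LSB: 01010000000
Strip leading zeros: 1010000000
= 1010000000


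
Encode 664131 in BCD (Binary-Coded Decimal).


Each digit → 4-bit binary:
  6 → 0110
  6 → 0110
  4 → 0100
  1 → 0001
  3 → 0011
  1 → 0001
= 0110 0110 0100 0001 0011 0001


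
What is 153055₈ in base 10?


Positional values:
Position 0: 5 × 8^0 = 5
Position 1: 5 × 8^1 = 40
Position 2: 0 × 8^2 = 0
Position 3: 3 × 8^3 = 1536
Position 4: 5 × 8^4 = 20480
Position 5: 1 × 8^5 = 32768
Sum = 5 + 40 + 0 + 1536 + 20480 + 32768
= 54829


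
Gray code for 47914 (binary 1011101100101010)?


Binary: 1011101100101010
Gray code: G = B XOR (B >> 1)
B >> 1 = 0101110110010101
1011101100101010 XOR 0101110110010101:
  1 XOR 0 = 1
  0 XOR 1 = 1
  1 XOR 0 = 1
  1 XOR 1 = 0
  1 XOR 1 = 0
  0 XOR 1 = 1
  1 XOR 0 = 1
  1 XOR 1 = 0
  0 XOR 1 = 1
  0 XOR 0 = 0
  1 XOR 0 = 1
  0 XOR 1 = 1
  1 XOR 0 = 1
  0 XOR 1 = 1
  1 XOR 0 = 1
  0 XOR 1 = 1
= 1110011010111111


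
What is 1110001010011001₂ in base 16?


Group into 4-bit nibbles: 1110001010011001
  1110 = E
  0010 = 2
  1001 = 9
  1001 = 9
= 0xE299


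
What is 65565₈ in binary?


Each octal digit → 3 binary bits:
  6 = 110
  5 = 101
  5 = 101
  6 = 110
  5 = 101
Concatenate: 110 101 101 110 101
= 110101101110101


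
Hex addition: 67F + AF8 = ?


Align and add column by column (LSB to MSB, each column mod 16 with carry):
  067F
+ 0AF8
  ----
  col 0: F(15) + 8(8) + 0 (carry in) = 23 → 7(7), carry out 1
  col 1: 7(7) + F(15) + 1 (carry in) = 23 → 7(7), carry out 1
  col 2: 6(6) + A(10) + 1 (carry in) = 17 → 1(1), carry out 1
  col 3: 0(0) + 0(0) + 1 (carry in) = 1 → 1(1), carry out 0
Reading digits MSB→LSB: 1177
Strip leading zeros: 1177
= 0x1177


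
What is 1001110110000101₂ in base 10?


Positional values:
Bit 0: 1 × 2^0 = 1
Bit 2: 1 × 2^2 = 4
Bit 7: 1 × 2^7 = 128
Bit 8: 1 × 2^8 = 256
Bit 10: 1 × 2^10 = 1024
Bit 11: 1 × 2^11 = 2048
Bit 12: 1 × 2^12 = 4096
Bit 15: 1 × 2^15 = 32768
Sum = 1 + 4 + 128 + 256 + 1024 + 2048 + 4096 + 32768
= 40325


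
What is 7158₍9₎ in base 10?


Positional values (base 9):
  8 × 9^0 = 8 × 1 = 8
  5 × 9^1 = 5 × 9 = 45
  1 × 9^2 = 1 × 81 = 81
  7 × 9^3 = 7 × 729 = 5103
Sum = 8 + 45 + 81 + 5103
= 5237


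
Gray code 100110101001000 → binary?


Gray code: 100110101001000
MSB stays the same: 1
Each subsequent bit = prev_binary XOR current_gray:
  B[1] = 1 XOR 0 = 1
  B[2] = 1 XOR 0 = 1
  B[3] = 1 XOR 1 = 0
  B[4] = 0 XOR 1 = 1
  B[5] = 1 XOR 0 = 1
  B[6] = 1 XOR 1 = 0
  B[7] = 0 XOR 0 = 0
  B[8] = 0 XOR 1 = 1
  B[9] = 1 XOR 0 = 1
  B[10] = 1 XOR 0 = 1
  B[11] = 1 XOR 1 = 0
  B[12] = 0 XOR 0 = 0
  B[13] = 0 XOR 0 = 0
  B[14] = 0 XOR 0 = 0
= 111011001110000 (30320 decimal)


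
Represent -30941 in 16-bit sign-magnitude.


Sign bit: 1 (negative)
Magnitude: 30941 = 111100011011101
= 1111100011011101


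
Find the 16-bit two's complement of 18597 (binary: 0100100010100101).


Original: 0100100010100101
Step 1 - Invert all bits: 1011011101011010
Step 2 - Add 1: 1011011101011010 + 1
= 1011011101011011 (represents -18597)


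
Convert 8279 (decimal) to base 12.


Divide by 12 repeatedly:
8279 ÷ 12 = 689 remainder 11
689 ÷ 12 = 57 remainder 5
57 ÷ 12 = 4 remainder 9
4 ÷ 12 = 0 remainder 4
Reading remainders bottom-up:
= 495B


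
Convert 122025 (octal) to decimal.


Positional values:
Position 0: 5 × 8^0 = 5
Position 1: 2 × 8^1 = 16
Position 2: 0 × 8^2 = 0
Position 3: 2 × 8^3 = 1024
Position 4: 2 × 8^4 = 8192
Position 5: 1 × 8^5 = 32768
Sum = 5 + 16 + 0 + 1024 + 8192 + 32768
= 42005


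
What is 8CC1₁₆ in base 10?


Positional values:
Position 0: 1 × 16^0 = 1 × 1 = 1
Position 1: C × 16^1 = 12 × 16 = 192
Position 2: C × 16^2 = 12 × 256 = 3072
Position 3: 8 × 16^3 = 8 × 4096 = 32768
Sum = 1 + 192 + 3072 + 32768
= 36033


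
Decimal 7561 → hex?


Divide by 16 repeatedly:
7561 ÷ 16 = 472 remainder 9 (9)
472 ÷ 16 = 29 remainder 8 (8)
29 ÷ 16 = 1 remainder 13 (D)
1 ÷ 16 = 0 remainder 1 (1)
Reading remainders bottom-up:
= 0x1D89


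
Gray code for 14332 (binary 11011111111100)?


Binary: 11011111111100
Gray code: G = B XOR (B >> 1)
B >> 1 = 01101111111110
11011111111100 XOR 01101111111110:
  1 XOR 0 = 1
  1 XOR 1 = 0
  0 XOR 1 = 1
  1 XOR 0 = 1
  1 XOR 1 = 0
  1 XOR 1 = 0
  1 XOR 1 = 0
  1 XOR 1 = 0
  1 XOR 1 = 0
  1 XOR 1 = 0
  1 XOR 1 = 0
  1 XOR 1 = 0
  0 XOR 1 = 1
  0 XOR 0 = 0
= 10110000000010


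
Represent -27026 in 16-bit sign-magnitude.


Sign bit: 1 (negative)
Magnitude: 27026 = 110100110010010
= 1110100110010010


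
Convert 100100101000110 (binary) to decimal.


Positional values:
Bit 1: 1 × 2^1 = 2
Bit 2: 1 × 2^2 = 4
Bit 6: 1 × 2^6 = 64
Bit 8: 1 × 2^8 = 256
Bit 11: 1 × 2^11 = 2048
Bit 14: 1 × 2^14 = 16384
Sum = 2 + 4 + 64 + 256 + 2048 + 16384
= 18758


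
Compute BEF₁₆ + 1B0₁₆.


Align and add column by column (LSB to MSB, each column mod 16 with carry):
  0BEF
+ 01B0
  ----
  col 0: F(15) + 0(0) + 0 (carry in) = 15 → F(15), carry out 0
  col 1: E(14) + B(11) + 0 (carry in) = 25 → 9(9), carry out 1
  col 2: B(11) + 1(1) + 1 (carry in) = 13 → D(13), carry out 0
  col 3: 0(0) + 0(0) + 0 (carry in) = 0 → 0(0), carry out 0
Reading digits MSB→LSB: 0D9F
Strip leading zeros: D9F
= 0xD9F


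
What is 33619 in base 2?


Divide by 2 repeatedly:
33619 ÷ 2 = 16809 remainder 1
16809 ÷ 2 = 8404 remainder 1
8404 ÷ 2 = 4202 remainder 0
4202 ÷ 2 = 2101 remainder 0
2101 ÷ 2 = 1050 remainder 1
1050 ÷ 2 = 525 remainder 0
525 ÷ 2 = 262 remainder 1
262 ÷ 2 = 131 remainder 0
131 ÷ 2 = 65 remainder 1
65 ÷ 2 = 32 remainder 1
32 ÷ 2 = 16 remainder 0
16 ÷ 2 = 8 remainder 0
8 ÷ 2 = 4 remainder 0
4 ÷ 2 = 2 remainder 0
2 ÷ 2 = 1 remainder 0
1 ÷ 2 = 0 remainder 1
Reading remainders bottom-up:
= 1000001101010011


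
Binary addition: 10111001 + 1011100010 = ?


Align and add column by column (LSB to MSB, carry propagating):
  00010111001
+ 01011100010
  -----------
  col 0: 1 + 0 + 0 (carry in) = 1 → bit 1, carry out 0
  col 1: 0 + 1 + 0 (carry in) = 1 → bit 1, carry out 0
  col 2: 0 + 0 + 0 (carry in) = 0 → bit 0, carry out 0
  col 3: 1 + 0 + 0 (carry in) = 1 → bit 1, carry out 0
  col 4: 1 + 0 + 0 (carry in) = 1 → bit 1, carry out 0
  col 5: 1 + 1 + 0 (carry in) = 2 → bit 0, carry out 1
  col 6: 0 + 1 + 1 (carry in) = 2 → bit 0, carry out 1
  col 7: 1 + 1 + 1 (carry in) = 3 → bit 1, carry out 1
  col 8: 0 + 0 + 1 (carry in) = 1 → bit 1, carry out 0
  col 9: 0 + 1 + 0 (carry in) = 1 → bit 1, carry out 0
  col 10: 0 + 0 + 0 (carry in) = 0 → bit 0, carry out 0
Reading bits MSB→LSB: 01110011011
Strip leading zeros: 1110011011
= 1110011011


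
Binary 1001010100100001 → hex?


Group into 4-bit nibbles: 1001010100100001
  1001 = 9
  0101 = 5
  0010 = 2
  0001 = 1
= 0x9521


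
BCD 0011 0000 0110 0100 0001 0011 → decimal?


Each 4-bit group → digit:
  0011 → 3
  0000 → 0
  0110 → 6
  0100 → 4
  0001 → 1
  0011 → 3
= 306413


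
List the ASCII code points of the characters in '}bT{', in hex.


String: '}bT{'  (4 characters)
Per-character ASCII lookup:
  '}': special character: '}' = 125 → 0x7D
  'b': lowercase starts at 97: 'b' = 97 + 1 = 98 → 0x62
  'T': uppercase starts at 65: 'T' = 65 + 19 = 84 → 0x54
  '{': special character: '{' = 123 → 0x7B
= 0x7D 0x62 0x54 0x7B


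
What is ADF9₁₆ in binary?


Each hex digit → 4 binary bits:
  A = 1010
  D = 1101
  F = 1111
  9 = 1001
Concatenate: 1010 1101 1111 1001
= 1010110111111001


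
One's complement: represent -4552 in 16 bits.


Original: 0001000111001000
Invert all bits:
  bit 0: 0 → 1
  bit 1: 0 → 1
  bit 2: 0 → 1
  bit 3: 1 → 0
  bit 4: 0 → 1
  bit 5: 0 → 1
  bit 6: 0 → 1
  bit 7: 1 → 0
  bit 8: 1 → 0
  bit 9: 1 → 0
  bit 10: 0 → 1
  bit 11: 0 → 1
  bit 12: 1 → 0
  bit 13: 0 → 1
  bit 14: 0 → 1
  bit 15: 0 → 1
= 1110111000110111


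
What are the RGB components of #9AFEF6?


Hex: #9AFEF6
R = 9A₁₆ = 154
G = FE₁₆ = 254
B = F6₁₆ = 246
= RGB(154, 254, 246)


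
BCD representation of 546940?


Each digit → 4-bit binary:
  5 → 0101
  4 → 0100
  6 → 0110
  9 → 1001
  4 → 0100
  0 → 0000
= 0101 0100 0110 1001 0100 0000


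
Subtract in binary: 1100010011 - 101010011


Align and subtract column by column (LSB to MSB, borrowing when needed):
  1100010011
- 0101010011
  ----------
  col 0: (1 - 0 borrow-in) - 1 → 1 - 1 = 0, borrow out 0
  col 1: (1 - 0 borrow-in) - 1 → 1 - 1 = 0, borrow out 0
  col 2: (0 - 0 borrow-in) - 0 → 0 - 0 = 0, borrow out 0
  col 3: (0 - 0 borrow-in) - 0 → 0 - 0 = 0, borrow out 0
  col 4: (1 - 0 borrow-in) - 1 → 1 - 1 = 0, borrow out 0
  col 5: (0 - 0 borrow-in) - 0 → 0 - 0 = 0, borrow out 0
  col 6: (0 - 0 borrow-in) - 1 → borrow from next column: (0+2) - 1 = 1, borrow out 1
  col 7: (0 - 1 borrow-in) - 0 → borrow from next column: (-1+2) - 0 = 1, borrow out 1
  col 8: (1 - 1 borrow-in) - 1 → borrow from next column: (0+2) - 1 = 1, borrow out 1
  col 9: (1 - 1 borrow-in) - 0 → 0 - 0 = 0, borrow out 0
Reading bits MSB→LSB: 0111000000
Strip leading zeros: 111000000
= 111000000


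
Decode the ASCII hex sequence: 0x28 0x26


Codes (hex): 0x28 0x26
Per-code ASCII lookup:
  0x28 = 40  (special character) → '('
  0x26 = 38  (special character) → '&'
= '(&'


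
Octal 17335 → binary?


Each octal digit → 3 binary bits:
  1 = 001
  7 = 111
  3 = 011
  3 = 011
  5 = 101
Concatenate: 001 111 011 011 101
= 001111011011101


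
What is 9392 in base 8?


Divide by 8 repeatedly:
9392 ÷ 8 = 1174 remainder 0
1174 ÷ 8 = 146 remainder 6
146 ÷ 8 = 18 remainder 2
18 ÷ 8 = 2 remainder 2
2 ÷ 8 = 0 remainder 2
Reading remainders bottom-up:
= 0o22260


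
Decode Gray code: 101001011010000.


Gray code: 101001011010000
MSB stays the same: 1
Each subsequent bit = prev_binary XOR current_gray:
  B[1] = 1 XOR 0 = 1
  B[2] = 1 XOR 1 = 0
  B[3] = 0 XOR 0 = 0
  B[4] = 0 XOR 0 = 0
  B[5] = 0 XOR 1 = 1
  B[6] = 1 XOR 0 = 1
  B[7] = 1 XOR 1 = 0
  B[8] = 0 XOR 1 = 1
  B[9] = 1 XOR 0 = 1
  B[10] = 1 XOR 1 = 0
  B[11] = 0 XOR 0 = 0
  B[12] = 0 XOR 0 = 0
  B[13] = 0 XOR 0 = 0
  B[14] = 0 XOR 0 = 0
= 110001101100000 (25440 decimal)


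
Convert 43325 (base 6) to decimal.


Positional values (base 6):
  5 × 6^0 = 5 × 1 = 5
  2 × 6^1 = 2 × 6 = 12
  3 × 6^2 = 3 × 36 = 108
  3 × 6^3 = 3 × 216 = 648
  4 × 6^4 = 4 × 1296 = 5184
Sum = 5 + 12 + 108 + 648 + 5184
= 5957


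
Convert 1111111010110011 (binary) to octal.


Group into 3-bit groups: 001111111010110011
  001 = 1
  111 = 7
  111 = 7
  010 = 2
  110 = 6
  011 = 3
= 0o177263


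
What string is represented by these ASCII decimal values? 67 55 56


Codes (decimal): 67 55 56
Per-code ASCII lookup:
  67  (range 65-90: uppercase, 67 - 65 = 2) → 'C'
  55  (range 48-57: digits, 55 - 48 = 7) → '7'
  56  (range 48-57: digits, 56 - 48 = 8) → '8'
= 'C78'


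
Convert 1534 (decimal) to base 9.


Divide by 9 repeatedly:
1534 ÷ 9 = 170 remainder 4
170 ÷ 9 = 18 remainder 8
18 ÷ 9 = 2 remainder 0
2 ÷ 9 = 0 remainder 2
Reading remainders bottom-up:
= 2084


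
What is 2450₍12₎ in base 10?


Positional values (base 12):
  0 × 12^0 = 0 × 1 = 0
  5 × 12^1 = 5 × 12 = 60
  4 × 12^2 = 4 × 144 = 576
  2 × 12^3 = 2 × 1728 = 3456
Sum = 0 + 60 + 576 + 3456
= 4092


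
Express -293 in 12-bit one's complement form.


Original: 000100100101
Invert all bits:
  bit 0: 0 → 1
  bit 1: 0 → 1
  bit 2: 0 → 1
  bit 3: 1 → 0
  bit 4: 0 → 1
  bit 5: 0 → 1
  bit 6: 1 → 0
  bit 7: 0 → 1
  bit 8: 0 → 1
  bit 9: 1 → 0
  bit 10: 0 → 1
  bit 11: 1 → 0
= 111011011010


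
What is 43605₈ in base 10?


Positional values:
Position 0: 5 × 8^0 = 5
Position 1: 0 × 8^1 = 0
Position 2: 6 × 8^2 = 384
Position 3: 3 × 8^3 = 1536
Position 4: 4 × 8^4 = 16384
Sum = 5 + 0 + 384 + 1536 + 16384
= 18309


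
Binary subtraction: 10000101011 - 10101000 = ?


Align and subtract column by column (LSB to MSB, borrowing when needed):
  10000101011
- 00010101000
  -----------
  col 0: (1 - 0 borrow-in) - 0 → 1 - 0 = 1, borrow out 0
  col 1: (1 - 0 borrow-in) - 0 → 1 - 0 = 1, borrow out 0
  col 2: (0 - 0 borrow-in) - 0 → 0 - 0 = 0, borrow out 0
  col 3: (1 - 0 borrow-in) - 1 → 1 - 1 = 0, borrow out 0
  col 4: (0 - 0 borrow-in) - 0 → 0 - 0 = 0, borrow out 0
  col 5: (1 - 0 borrow-in) - 1 → 1 - 1 = 0, borrow out 0
  col 6: (0 - 0 borrow-in) - 0 → 0 - 0 = 0, borrow out 0
  col 7: (0 - 0 borrow-in) - 1 → borrow from next column: (0+2) - 1 = 1, borrow out 1
  col 8: (0 - 1 borrow-in) - 0 → borrow from next column: (-1+2) - 0 = 1, borrow out 1
  col 9: (0 - 1 borrow-in) - 0 → borrow from next column: (-1+2) - 0 = 1, borrow out 1
  col 10: (1 - 1 borrow-in) - 0 → 0 - 0 = 0, borrow out 0
Reading bits MSB→LSB: 01110000011
Strip leading zeros: 1110000011
= 1110000011


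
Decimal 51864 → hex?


Divide by 16 repeatedly:
51864 ÷ 16 = 3241 remainder 8 (8)
3241 ÷ 16 = 202 remainder 9 (9)
202 ÷ 16 = 12 remainder 10 (A)
12 ÷ 16 = 0 remainder 12 (C)
Reading remainders bottom-up:
= 0xCA98


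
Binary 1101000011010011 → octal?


Group into 3-bit groups: 001101000011010011
  001 = 1
  101 = 5
  000 = 0
  011 = 3
  010 = 2
  011 = 3
= 0o150323


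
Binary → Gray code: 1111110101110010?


Binary: 1111110101110010
Gray code: G = B XOR (B >> 1)
B >> 1 = 0111111010111001
1111110101110010 XOR 0111111010111001:
  1 XOR 0 = 1
  1 XOR 1 = 0
  1 XOR 1 = 0
  1 XOR 1 = 0
  1 XOR 1 = 0
  1 XOR 1 = 0
  0 XOR 1 = 1
  1 XOR 0 = 1
  0 XOR 1 = 1
  1 XOR 0 = 1
  1 XOR 1 = 0
  1 XOR 1 = 0
  0 XOR 1 = 1
  0 XOR 0 = 0
  1 XOR 0 = 1
  0 XOR 1 = 1
= 1000001111001011


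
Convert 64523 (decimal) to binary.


Divide by 2 repeatedly:
64523 ÷ 2 = 32261 remainder 1
32261 ÷ 2 = 16130 remainder 1
16130 ÷ 2 = 8065 remainder 0
8065 ÷ 2 = 4032 remainder 1
4032 ÷ 2 = 2016 remainder 0
2016 ÷ 2 = 1008 remainder 0
1008 ÷ 2 = 504 remainder 0
504 ÷ 2 = 252 remainder 0
252 ÷ 2 = 126 remainder 0
126 ÷ 2 = 63 remainder 0
63 ÷ 2 = 31 remainder 1
31 ÷ 2 = 15 remainder 1
15 ÷ 2 = 7 remainder 1
7 ÷ 2 = 3 remainder 1
3 ÷ 2 = 1 remainder 1
1 ÷ 2 = 0 remainder 1
Reading remainders bottom-up:
= 1111110000001011


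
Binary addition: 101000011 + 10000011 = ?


Align and add column by column (LSB to MSB, carry propagating):
  0101000011
+ 0010000011
  ----------
  col 0: 1 + 1 + 0 (carry in) = 2 → bit 0, carry out 1
  col 1: 1 + 1 + 1 (carry in) = 3 → bit 1, carry out 1
  col 2: 0 + 0 + 1 (carry in) = 1 → bit 1, carry out 0
  col 3: 0 + 0 + 0 (carry in) = 0 → bit 0, carry out 0
  col 4: 0 + 0 + 0 (carry in) = 0 → bit 0, carry out 0
  col 5: 0 + 0 + 0 (carry in) = 0 → bit 0, carry out 0
  col 6: 1 + 0 + 0 (carry in) = 1 → bit 1, carry out 0
  col 7: 0 + 1 + 0 (carry in) = 1 → bit 1, carry out 0
  col 8: 1 + 0 + 0 (carry in) = 1 → bit 1, carry out 0
  col 9: 0 + 0 + 0 (carry in) = 0 → bit 0, carry out 0
Reading bits MSB→LSB: 0111000110
Strip leading zeros: 111000110
= 111000110


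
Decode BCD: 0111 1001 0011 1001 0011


Each 4-bit group → digit:
  0111 → 7
  1001 → 9
  0011 → 3
  1001 → 9
  0011 → 3
= 79393


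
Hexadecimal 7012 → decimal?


Positional values:
Position 0: 2 × 16^0 = 2 × 1 = 2
Position 1: 1 × 16^1 = 1 × 16 = 16
Position 2: 0 × 16^2 = 0 × 256 = 0
Position 3: 7 × 16^3 = 7 × 4096 = 28672
Sum = 2 + 16 + 0 + 28672
= 28690


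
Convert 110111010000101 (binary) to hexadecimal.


Group into 4-bit nibbles: 0110111010000101
  0110 = 6
  1110 = E
  1000 = 8
  0101 = 5
= 0x6E85


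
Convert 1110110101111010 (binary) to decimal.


Positional values:
Bit 1: 1 × 2^1 = 2
Bit 3: 1 × 2^3 = 8
Bit 4: 1 × 2^4 = 16
Bit 5: 1 × 2^5 = 32
Bit 6: 1 × 2^6 = 64
Bit 8: 1 × 2^8 = 256
Bit 10: 1 × 2^10 = 1024
Bit 11: 1 × 2^11 = 2048
Bit 13: 1 × 2^13 = 8192
Bit 14: 1 × 2^14 = 16384
Bit 15: 1 × 2^15 = 32768
Sum = 2 + 8 + 16 + 32 + 64 + 256 + 1024 + 2048 + 8192 + 16384 + 32768
= 60794


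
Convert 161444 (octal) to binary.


Each octal digit → 3 binary bits:
  1 = 001
  6 = 110
  1 = 001
  4 = 100
  4 = 100
  4 = 100
Concatenate: 001 110 001 100 100 100
= 001110001100100100


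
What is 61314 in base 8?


Divide by 8 repeatedly:
61314 ÷ 8 = 7664 remainder 2
7664 ÷ 8 = 958 remainder 0
958 ÷ 8 = 119 remainder 6
119 ÷ 8 = 14 remainder 7
14 ÷ 8 = 1 remainder 6
1 ÷ 8 = 0 remainder 1
Reading remainders bottom-up:
= 0o167602


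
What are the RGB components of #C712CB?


Hex: #C712CB
R = C7₁₆ = 199
G = 12₁₆ = 18
B = CB₁₆ = 203
= RGB(199, 18, 203)


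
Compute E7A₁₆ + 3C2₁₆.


Align and add column by column (LSB to MSB, each column mod 16 with carry):
  0E7A
+ 03C2
  ----
  col 0: A(10) + 2(2) + 0 (carry in) = 12 → C(12), carry out 0
  col 1: 7(7) + C(12) + 0 (carry in) = 19 → 3(3), carry out 1
  col 2: E(14) + 3(3) + 1 (carry in) = 18 → 2(2), carry out 1
  col 3: 0(0) + 0(0) + 1 (carry in) = 1 → 1(1), carry out 0
Reading digits MSB→LSB: 123C
Strip leading zeros: 123C
= 0x123C


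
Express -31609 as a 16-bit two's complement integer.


Original: 0111101101111001
Step 1 - Invert all bits: 1000010010000110
Step 2 - Add 1: 1000010010000110 + 1
= 1000010010000111 (represents -31609)


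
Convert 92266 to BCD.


Each digit → 4-bit binary:
  9 → 1001
  2 → 0010
  2 → 0010
  6 → 0110
  6 → 0110
= 1001 0010 0010 0110 0110


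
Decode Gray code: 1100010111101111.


Gray code: 1100010111101111
MSB stays the same: 1
Each subsequent bit = prev_binary XOR current_gray:
  B[1] = 1 XOR 1 = 0
  B[2] = 0 XOR 0 = 0
  B[3] = 0 XOR 0 = 0
  B[4] = 0 XOR 0 = 0
  B[5] = 0 XOR 1 = 1
  B[6] = 1 XOR 0 = 1
  B[7] = 1 XOR 1 = 0
  B[8] = 0 XOR 1 = 1
  B[9] = 1 XOR 1 = 0
  B[10] = 0 XOR 1 = 1
  B[11] = 1 XOR 0 = 1
  B[12] = 1 XOR 1 = 0
  B[13] = 0 XOR 1 = 1
  B[14] = 1 XOR 1 = 0
  B[15] = 0 XOR 1 = 1
= 1000011010110101 (34485 decimal)


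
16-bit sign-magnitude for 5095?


Sign bit: 0 (positive)
Magnitude: 5095 = 001001111100111
= 0001001111100111


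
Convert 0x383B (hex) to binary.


Each hex digit → 4 binary bits:
  3 = 0011
  8 = 1000
  3 = 0011
  B = 1011
Concatenate: 0011 1000 0011 1011
= 0011100000111011


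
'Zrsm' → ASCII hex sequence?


String: 'Zrsm'  (4 characters)
Per-character ASCII lookup:
  'Z': uppercase starts at 65: 'Z' = 65 + 25 = 90 → 0x5A
  'r': lowercase starts at 97: 'r' = 97 + 17 = 114 → 0x72
  's': lowercase starts at 97: 's' = 97 + 18 = 115 → 0x73
  'm': lowercase starts at 97: 'm' = 97 + 12 = 109 → 0x6D
= 0x5A 0x72 0x73 0x6D


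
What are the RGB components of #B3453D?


Hex: #B3453D
R = B3₁₆ = 179
G = 45₁₆ = 69
B = 3D₁₆ = 61
= RGB(179, 69, 61)


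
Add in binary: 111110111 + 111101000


Align and add column by column (LSB to MSB, carry propagating):
  0111110111
+ 0111101000
  ----------
  col 0: 1 + 0 + 0 (carry in) = 1 → bit 1, carry out 0
  col 1: 1 + 0 + 0 (carry in) = 1 → bit 1, carry out 0
  col 2: 1 + 0 + 0 (carry in) = 1 → bit 1, carry out 0
  col 3: 0 + 1 + 0 (carry in) = 1 → bit 1, carry out 0
  col 4: 1 + 0 + 0 (carry in) = 1 → bit 1, carry out 0
  col 5: 1 + 1 + 0 (carry in) = 2 → bit 0, carry out 1
  col 6: 1 + 1 + 1 (carry in) = 3 → bit 1, carry out 1
  col 7: 1 + 1 + 1 (carry in) = 3 → bit 1, carry out 1
  col 8: 1 + 1 + 1 (carry in) = 3 → bit 1, carry out 1
  col 9: 0 + 0 + 1 (carry in) = 1 → bit 1, carry out 0
Reading bits MSB→LSB: 1111011111
Strip leading zeros: 1111011111
= 1111011111


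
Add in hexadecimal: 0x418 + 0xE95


Align and add column by column (LSB to MSB, each column mod 16 with carry):
  0418
+ 0E95
  ----
  col 0: 8(8) + 5(5) + 0 (carry in) = 13 → D(13), carry out 0
  col 1: 1(1) + 9(9) + 0 (carry in) = 10 → A(10), carry out 0
  col 2: 4(4) + E(14) + 0 (carry in) = 18 → 2(2), carry out 1
  col 3: 0(0) + 0(0) + 1 (carry in) = 1 → 1(1), carry out 0
Reading digits MSB→LSB: 12AD
Strip leading zeros: 12AD
= 0x12AD


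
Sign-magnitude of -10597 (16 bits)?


Sign bit: 1 (negative)
Magnitude: 10597 = 010100101100101
= 1010100101100101


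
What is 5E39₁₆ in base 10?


Positional values:
Position 0: 9 × 16^0 = 9 × 1 = 9
Position 1: 3 × 16^1 = 3 × 16 = 48
Position 2: E × 16^2 = 14 × 256 = 3584
Position 3: 5 × 16^3 = 5 × 4096 = 20480
Sum = 9 + 48 + 3584 + 20480
= 24121


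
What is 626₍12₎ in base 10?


Positional values (base 12):
  6 × 12^0 = 6 × 1 = 6
  2 × 12^1 = 2 × 12 = 24
  6 × 12^2 = 6 × 144 = 864
Sum = 6 + 24 + 864
= 894


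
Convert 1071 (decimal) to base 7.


Divide by 7 repeatedly:
1071 ÷ 7 = 153 remainder 0
153 ÷ 7 = 21 remainder 6
21 ÷ 7 = 3 remainder 0
3 ÷ 7 = 0 remainder 3
Reading remainders bottom-up:
= 3060


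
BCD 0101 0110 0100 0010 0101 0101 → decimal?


Each 4-bit group → digit:
  0101 → 5
  0110 → 6
  0100 → 4
  0010 → 2
  0101 → 5
  0101 → 5
= 564255


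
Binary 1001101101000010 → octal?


Group into 3-bit groups: 001001101101000010
  001 = 1
  001 = 1
  101 = 5
  101 = 5
  000 = 0
  010 = 2
= 0o115502


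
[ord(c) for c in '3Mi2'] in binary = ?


String: '3Mi2'  (4 characters)
Per-character ASCII lookup:
  '3': digits start at 48: '3' = 48 + 3 = 51 → 110011
  'M': uppercase starts at 65: 'M' = 65 + 12 = 77 → 1001101
  'i': lowercase starts at 97: 'i' = 97 + 8 = 105 → 1101001
  '2': digits start at 48: '2' = 48 + 2 = 50 → 110010
= 110011 1001101 1101001 110010


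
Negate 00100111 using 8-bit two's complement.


Original: 00100111
Step 1 - Invert all bits: 11011000
Step 2 - Add 1: 11011000 + 1
= 11011001 (represents -39)


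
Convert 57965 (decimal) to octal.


Divide by 8 repeatedly:
57965 ÷ 8 = 7245 remainder 5
7245 ÷ 8 = 905 remainder 5
905 ÷ 8 = 113 remainder 1
113 ÷ 8 = 14 remainder 1
14 ÷ 8 = 1 remainder 6
1 ÷ 8 = 0 remainder 1
Reading remainders bottom-up:
= 0o161155


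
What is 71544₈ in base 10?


Positional values:
Position 0: 4 × 8^0 = 4
Position 1: 4 × 8^1 = 32
Position 2: 5 × 8^2 = 320
Position 3: 1 × 8^3 = 512
Position 4: 7 × 8^4 = 28672
Sum = 4 + 32 + 320 + 512 + 28672
= 29540


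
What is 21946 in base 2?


Divide by 2 repeatedly:
21946 ÷ 2 = 10973 remainder 0
10973 ÷ 2 = 5486 remainder 1
5486 ÷ 2 = 2743 remainder 0
2743 ÷ 2 = 1371 remainder 1
1371 ÷ 2 = 685 remainder 1
685 ÷ 2 = 342 remainder 1
342 ÷ 2 = 171 remainder 0
171 ÷ 2 = 85 remainder 1
85 ÷ 2 = 42 remainder 1
42 ÷ 2 = 21 remainder 0
21 ÷ 2 = 10 remainder 1
10 ÷ 2 = 5 remainder 0
5 ÷ 2 = 2 remainder 1
2 ÷ 2 = 1 remainder 0
1 ÷ 2 = 0 remainder 1
Reading remainders bottom-up:
= 101010110111010


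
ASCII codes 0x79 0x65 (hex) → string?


Codes (hex): 0x79 0x65
Per-code ASCII lookup:
  0x79 = 121  (range 97-122: lowercase, 121 - 97 = 24) → 'y'
  0x65 = 101  (range 97-122: lowercase, 101 - 97 = 4) → 'e'
= 'ye'


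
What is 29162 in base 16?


Divide by 16 repeatedly:
29162 ÷ 16 = 1822 remainder 10 (A)
1822 ÷ 16 = 113 remainder 14 (E)
113 ÷ 16 = 7 remainder 1 (1)
7 ÷ 16 = 0 remainder 7 (7)
Reading remainders bottom-up:
= 0x71EA


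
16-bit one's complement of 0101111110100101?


Original: 0101111110100101
Invert all bits:
  bit 0: 0 → 1
  bit 1: 1 → 0
  bit 2: 0 → 1
  bit 3: 1 → 0
  bit 4: 1 → 0
  bit 5: 1 → 0
  bit 6: 1 → 0
  bit 7: 1 → 0
  bit 8: 1 → 0
  bit 9: 0 → 1
  bit 10: 1 → 0
  bit 11: 0 → 1
  bit 12: 0 → 1
  bit 13: 1 → 0
  bit 14: 0 → 1
  bit 15: 1 → 0
= 1010000001011010


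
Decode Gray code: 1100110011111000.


Gray code: 1100110011111000
MSB stays the same: 1
Each subsequent bit = prev_binary XOR current_gray:
  B[1] = 1 XOR 1 = 0
  B[2] = 0 XOR 0 = 0
  B[3] = 0 XOR 0 = 0
  B[4] = 0 XOR 1 = 1
  B[5] = 1 XOR 1 = 0
  B[6] = 0 XOR 0 = 0
  B[7] = 0 XOR 0 = 0
  B[8] = 0 XOR 1 = 1
  B[9] = 1 XOR 1 = 0
  B[10] = 0 XOR 1 = 1
  B[11] = 1 XOR 1 = 0
  B[12] = 0 XOR 1 = 1
  B[13] = 1 XOR 0 = 1
  B[14] = 1 XOR 0 = 1
  B[15] = 1 XOR 0 = 1
= 1000100010101111 (34991 decimal)


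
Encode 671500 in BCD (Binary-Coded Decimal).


Each digit → 4-bit binary:
  6 → 0110
  7 → 0111
  1 → 0001
  5 → 0101
  0 → 0000
  0 → 0000
= 0110 0111 0001 0101 0000 0000


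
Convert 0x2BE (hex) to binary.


Each hex digit → 4 binary bits:
  2 = 0010
  B = 1011
  E = 1110
Concatenate: 0010 1011 1110
= 001010111110


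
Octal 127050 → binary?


Each octal digit → 3 binary bits:
  1 = 001
  2 = 010
  7 = 111
  0 = 000
  5 = 101
  0 = 000
Concatenate: 001 010 111 000 101 000
= 001010111000101000


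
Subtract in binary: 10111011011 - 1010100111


Align and subtract column by column (LSB to MSB, borrowing when needed):
  10111011011
- 01010100111
  -----------
  col 0: (1 - 0 borrow-in) - 1 → 1 - 1 = 0, borrow out 0
  col 1: (1 - 0 borrow-in) - 1 → 1 - 1 = 0, borrow out 0
  col 2: (0 - 0 borrow-in) - 1 → borrow from next column: (0+2) - 1 = 1, borrow out 1
  col 3: (1 - 1 borrow-in) - 0 → 0 - 0 = 0, borrow out 0
  col 4: (1 - 0 borrow-in) - 0 → 1 - 0 = 1, borrow out 0
  col 5: (0 - 0 borrow-in) - 1 → borrow from next column: (0+2) - 1 = 1, borrow out 1
  col 6: (1 - 1 borrow-in) - 0 → 0 - 0 = 0, borrow out 0
  col 7: (1 - 0 borrow-in) - 1 → 1 - 1 = 0, borrow out 0
  col 8: (1 - 0 borrow-in) - 0 → 1 - 0 = 1, borrow out 0
  col 9: (0 - 0 borrow-in) - 1 → borrow from next column: (0+2) - 1 = 1, borrow out 1
  col 10: (1 - 1 borrow-in) - 0 → 0 - 0 = 0, borrow out 0
Reading bits MSB→LSB: 01100110100
Strip leading zeros: 1100110100
= 1100110100


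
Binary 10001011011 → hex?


Group into 4-bit nibbles: 010001011011
  0100 = 4
  0101 = 5
  1011 = B
= 0x45B


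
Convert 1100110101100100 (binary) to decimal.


Positional values:
Bit 2: 1 × 2^2 = 4
Bit 5: 1 × 2^5 = 32
Bit 6: 1 × 2^6 = 64
Bit 8: 1 × 2^8 = 256
Bit 10: 1 × 2^10 = 1024
Bit 11: 1 × 2^11 = 2048
Bit 14: 1 × 2^14 = 16384
Bit 15: 1 × 2^15 = 32768
Sum = 4 + 32 + 64 + 256 + 1024 + 2048 + 16384 + 32768
= 52580


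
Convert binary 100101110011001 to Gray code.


Binary: 100101110011001
Gray code: G = B XOR (B >> 1)
B >> 1 = 010010111001100
100101110011001 XOR 010010111001100:
  1 XOR 0 = 1
  0 XOR 1 = 1
  0 XOR 0 = 0
  1 XOR 0 = 1
  0 XOR 1 = 1
  1 XOR 0 = 1
  1 XOR 1 = 0
  1 XOR 1 = 0
  0 XOR 1 = 1
  0 XOR 0 = 0
  1 XOR 0 = 1
  1 XOR 1 = 0
  0 XOR 1 = 1
  0 XOR 0 = 0
  1 XOR 0 = 1
= 110111001010101


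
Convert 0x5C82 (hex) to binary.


Each hex digit → 4 binary bits:
  5 = 0101
  C = 1100
  8 = 1000
  2 = 0010
Concatenate: 0101 1100 1000 0010
= 0101110010000010


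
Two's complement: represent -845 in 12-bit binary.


Original: 001101001101
Step 1 - Invert all bits: 110010110010
Step 2 - Add 1: 110010110010 + 1
= 110010110011 (represents -845)


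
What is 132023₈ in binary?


Each octal digit → 3 binary bits:
  1 = 001
  3 = 011
  2 = 010
  0 = 000
  2 = 010
  3 = 011
Concatenate: 001 011 010 000 010 011
= 001011010000010011


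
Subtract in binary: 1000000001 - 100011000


Align and subtract column by column (LSB to MSB, borrowing when needed):
  1000000001
- 0100011000
  ----------
  col 0: (1 - 0 borrow-in) - 0 → 1 - 0 = 1, borrow out 0
  col 1: (0 - 0 borrow-in) - 0 → 0 - 0 = 0, borrow out 0
  col 2: (0 - 0 borrow-in) - 0 → 0 - 0 = 0, borrow out 0
  col 3: (0 - 0 borrow-in) - 1 → borrow from next column: (0+2) - 1 = 1, borrow out 1
  col 4: (0 - 1 borrow-in) - 1 → borrow from next column: (-1+2) - 1 = 0, borrow out 1
  col 5: (0 - 1 borrow-in) - 0 → borrow from next column: (-1+2) - 0 = 1, borrow out 1
  col 6: (0 - 1 borrow-in) - 0 → borrow from next column: (-1+2) - 0 = 1, borrow out 1
  col 7: (0 - 1 borrow-in) - 0 → borrow from next column: (-1+2) - 0 = 1, borrow out 1
  col 8: (0 - 1 borrow-in) - 1 → borrow from next column: (-1+2) - 1 = 0, borrow out 1
  col 9: (1 - 1 borrow-in) - 0 → 0 - 0 = 0, borrow out 0
Reading bits MSB→LSB: 0011101001
Strip leading zeros: 11101001
= 11101001


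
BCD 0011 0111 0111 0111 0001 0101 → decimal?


Each 4-bit group → digit:
  0011 → 3
  0111 → 7
  0111 → 7
  0111 → 7
  0001 → 1
  0101 → 5
= 377715


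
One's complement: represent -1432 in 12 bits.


Original: 010110011000
Invert all bits:
  bit 0: 0 → 1
  bit 1: 1 → 0
  bit 2: 0 → 1
  bit 3: 1 → 0
  bit 4: 1 → 0
  bit 5: 0 → 1
  bit 6: 0 → 1
  bit 7: 1 → 0
  bit 8: 1 → 0
  bit 9: 0 → 1
  bit 10: 0 → 1
  bit 11: 0 → 1
= 101001100111


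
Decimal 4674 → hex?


Divide by 16 repeatedly:
4674 ÷ 16 = 292 remainder 2 (2)
292 ÷ 16 = 18 remainder 4 (4)
18 ÷ 16 = 1 remainder 2 (2)
1 ÷ 16 = 0 remainder 1 (1)
Reading remainders bottom-up:
= 0x1242


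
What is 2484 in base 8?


Divide by 8 repeatedly:
2484 ÷ 8 = 310 remainder 4
310 ÷ 8 = 38 remainder 6
38 ÷ 8 = 4 remainder 6
4 ÷ 8 = 0 remainder 4
Reading remainders bottom-up:
= 0o4664


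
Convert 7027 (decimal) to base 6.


Divide by 6 repeatedly:
7027 ÷ 6 = 1171 remainder 1
1171 ÷ 6 = 195 remainder 1
195 ÷ 6 = 32 remainder 3
32 ÷ 6 = 5 remainder 2
5 ÷ 6 = 0 remainder 5
Reading remainders bottom-up:
= 52311


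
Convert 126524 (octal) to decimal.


Positional values:
Position 0: 4 × 8^0 = 4
Position 1: 2 × 8^1 = 16
Position 2: 5 × 8^2 = 320
Position 3: 6 × 8^3 = 3072
Position 4: 2 × 8^4 = 8192
Position 5: 1 × 8^5 = 32768
Sum = 4 + 16 + 320 + 3072 + 8192 + 32768
= 44372


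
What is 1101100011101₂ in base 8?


Group into 3-bit groups: 001101100011101
  001 = 1
  101 = 5
  100 = 4
  011 = 3
  101 = 5
= 0o15435


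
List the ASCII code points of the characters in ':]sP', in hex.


String: ':]sP'  (4 characters)
Per-character ASCII lookup:
  ':': special character: ':' = 58 → 0x3A
  ']': special character: ']' = 93 → 0x5D
  's': lowercase starts at 97: 's' = 97 + 18 = 115 → 0x73
  'P': uppercase starts at 65: 'P' = 65 + 15 = 80 → 0x50
= 0x3A 0x5D 0x73 0x50


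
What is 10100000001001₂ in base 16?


Group into 4-bit nibbles: 0010100000001001
  0010 = 2
  1000 = 8
  0000 = 0
  1001 = 9
= 0x2809


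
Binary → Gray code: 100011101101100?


Binary: 100011101101100
Gray code: G = B XOR (B >> 1)
B >> 1 = 010001110110110
100011101101100 XOR 010001110110110:
  1 XOR 0 = 1
  0 XOR 1 = 1
  0 XOR 0 = 0
  0 XOR 0 = 0
  1 XOR 0 = 1
  1 XOR 1 = 0
  1 XOR 1 = 0
  0 XOR 1 = 1
  1 XOR 0 = 1
  1 XOR 1 = 0
  0 XOR 1 = 1
  1 XOR 0 = 1
  1 XOR 1 = 0
  0 XOR 1 = 1
  0 XOR 0 = 0
= 110010011011010


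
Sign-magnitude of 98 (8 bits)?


Sign bit: 0 (positive)
Magnitude: 98 = 1100010
= 01100010


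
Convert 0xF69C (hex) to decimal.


Positional values:
Position 0: C × 16^0 = 12 × 1 = 12
Position 1: 9 × 16^1 = 9 × 16 = 144
Position 2: 6 × 16^2 = 6 × 256 = 1536
Position 3: F × 16^3 = 15 × 4096 = 61440
Sum = 12 + 144 + 1536 + 61440
= 63132


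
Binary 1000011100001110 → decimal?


Positional values:
Bit 1: 1 × 2^1 = 2
Bit 2: 1 × 2^2 = 4
Bit 3: 1 × 2^3 = 8
Bit 8: 1 × 2^8 = 256
Bit 9: 1 × 2^9 = 512
Bit 10: 1 × 2^10 = 1024
Bit 15: 1 × 2^15 = 32768
Sum = 2 + 4 + 8 + 256 + 512 + 1024 + 32768
= 34574


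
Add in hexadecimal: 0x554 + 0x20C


Align and add column by column (LSB to MSB, each column mod 16 with carry):
  0554
+ 020C
  ----
  col 0: 4(4) + C(12) + 0 (carry in) = 16 → 0(0), carry out 1
  col 1: 5(5) + 0(0) + 1 (carry in) = 6 → 6(6), carry out 0
  col 2: 5(5) + 2(2) + 0 (carry in) = 7 → 7(7), carry out 0
  col 3: 0(0) + 0(0) + 0 (carry in) = 0 → 0(0), carry out 0
Reading digits MSB→LSB: 0760
Strip leading zeros: 760
= 0x760


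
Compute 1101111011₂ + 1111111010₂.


Align and add column by column (LSB to MSB, carry propagating):
  01101111011
+ 01111111010
  -----------
  col 0: 1 + 0 + 0 (carry in) = 1 → bit 1, carry out 0
  col 1: 1 + 1 + 0 (carry in) = 2 → bit 0, carry out 1
  col 2: 0 + 0 + 1 (carry in) = 1 → bit 1, carry out 0
  col 3: 1 + 1 + 0 (carry in) = 2 → bit 0, carry out 1
  col 4: 1 + 1 + 1 (carry in) = 3 → bit 1, carry out 1
  col 5: 1 + 1 + 1 (carry in) = 3 → bit 1, carry out 1
  col 6: 1 + 1 + 1 (carry in) = 3 → bit 1, carry out 1
  col 7: 0 + 1 + 1 (carry in) = 2 → bit 0, carry out 1
  col 8: 1 + 1 + 1 (carry in) = 3 → bit 1, carry out 1
  col 9: 1 + 1 + 1 (carry in) = 3 → bit 1, carry out 1
  col 10: 0 + 0 + 1 (carry in) = 1 → bit 1, carry out 0
Reading bits MSB→LSB: 11101110101
Strip leading zeros: 11101110101
= 11101110101


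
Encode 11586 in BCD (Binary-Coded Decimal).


Each digit → 4-bit binary:
  1 → 0001
  1 → 0001
  5 → 0101
  8 → 1000
  6 → 0110
= 0001 0001 0101 1000 0110


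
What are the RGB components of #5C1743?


Hex: #5C1743
R = 5C₁₆ = 92
G = 17₁₆ = 23
B = 43₁₆ = 67
= RGB(92, 23, 67)


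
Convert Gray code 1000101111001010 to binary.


Gray code: 1000101111001010
MSB stays the same: 1
Each subsequent bit = prev_binary XOR current_gray:
  B[1] = 1 XOR 0 = 1
  B[2] = 1 XOR 0 = 1
  B[3] = 1 XOR 0 = 1
  B[4] = 1 XOR 1 = 0
  B[5] = 0 XOR 0 = 0
  B[6] = 0 XOR 1 = 1
  B[7] = 1 XOR 1 = 0
  B[8] = 0 XOR 1 = 1
  B[9] = 1 XOR 1 = 0
  B[10] = 0 XOR 0 = 0
  B[11] = 0 XOR 0 = 0
  B[12] = 0 XOR 1 = 1
  B[13] = 1 XOR 0 = 1
  B[14] = 1 XOR 1 = 0
  B[15] = 0 XOR 0 = 0
= 1111001010001100 (62092 decimal)


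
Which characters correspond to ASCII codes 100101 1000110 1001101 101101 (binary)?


Codes (binary): 100101 1000110 1001101 101101
Per-code ASCII lookup:
  100101 = 37  (special character) → '%'
  1000110 = 70  (range 65-90: uppercase, 70 - 65 = 5) → 'F'
  1001101 = 77  (range 65-90: uppercase, 77 - 65 = 12) → 'M'
  101101 = 45  (special character) → '-'
= '%FM-'


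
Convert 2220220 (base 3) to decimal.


Positional values (base 3):
  0 × 3^0 = 0 × 1 = 0
  2 × 3^1 = 2 × 3 = 6
  2 × 3^2 = 2 × 9 = 18
  0 × 3^3 = 0 × 27 = 0
  2 × 3^4 = 2 × 81 = 162
  2 × 3^5 = 2 × 243 = 486
  2 × 3^6 = 2 × 729 = 1458
Sum = 0 + 6 + 18 + 0 + 162 + 486 + 1458
= 2130


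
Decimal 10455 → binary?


Divide by 2 repeatedly:
10455 ÷ 2 = 5227 remainder 1
5227 ÷ 2 = 2613 remainder 1
2613 ÷ 2 = 1306 remainder 1
1306 ÷ 2 = 653 remainder 0
653 ÷ 2 = 326 remainder 1
326 ÷ 2 = 163 remainder 0
163 ÷ 2 = 81 remainder 1
81 ÷ 2 = 40 remainder 1
40 ÷ 2 = 20 remainder 0
20 ÷ 2 = 10 remainder 0
10 ÷ 2 = 5 remainder 0
5 ÷ 2 = 2 remainder 1
2 ÷ 2 = 1 remainder 0
1 ÷ 2 = 0 remainder 1
Reading remainders bottom-up:
= 10100011010111


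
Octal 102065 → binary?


Each octal digit → 3 binary bits:
  1 = 001
  0 = 000
  2 = 010
  0 = 000
  6 = 110
  5 = 101
Concatenate: 001 000 010 000 110 101
= 001000010000110101


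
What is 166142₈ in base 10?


Positional values:
Position 0: 2 × 8^0 = 2
Position 1: 4 × 8^1 = 32
Position 2: 1 × 8^2 = 64
Position 3: 6 × 8^3 = 3072
Position 4: 6 × 8^4 = 24576
Position 5: 1 × 8^5 = 32768
Sum = 2 + 32 + 64 + 3072 + 24576 + 32768
= 60514


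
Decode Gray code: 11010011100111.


Gray code: 11010011100111
MSB stays the same: 1
Each subsequent bit = prev_binary XOR current_gray:
  B[1] = 1 XOR 1 = 0
  B[2] = 0 XOR 0 = 0
  B[3] = 0 XOR 1 = 1
  B[4] = 1 XOR 0 = 1
  B[5] = 1 XOR 0 = 1
  B[6] = 1 XOR 1 = 0
  B[7] = 0 XOR 1 = 1
  B[8] = 1 XOR 1 = 0
  B[9] = 0 XOR 0 = 0
  B[10] = 0 XOR 0 = 0
  B[11] = 0 XOR 1 = 1
  B[12] = 1 XOR 1 = 0
  B[13] = 0 XOR 1 = 1
= 10011101000101 (10053 decimal)


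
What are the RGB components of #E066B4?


Hex: #E066B4
R = E0₁₆ = 224
G = 66₁₆ = 102
B = B4₁₆ = 180
= RGB(224, 102, 180)


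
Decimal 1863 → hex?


Divide by 16 repeatedly:
1863 ÷ 16 = 116 remainder 7 (7)
116 ÷ 16 = 7 remainder 4 (4)
7 ÷ 16 = 0 remainder 7 (7)
Reading remainders bottom-up:
= 0x747


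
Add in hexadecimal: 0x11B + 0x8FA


Align and add column by column (LSB to MSB, each column mod 16 with carry):
  011B
+ 08FA
  ----
  col 0: B(11) + A(10) + 0 (carry in) = 21 → 5(5), carry out 1
  col 1: 1(1) + F(15) + 1 (carry in) = 17 → 1(1), carry out 1
  col 2: 1(1) + 8(8) + 1 (carry in) = 10 → A(10), carry out 0
  col 3: 0(0) + 0(0) + 0 (carry in) = 0 → 0(0), carry out 0
Reading digits MSB→LSB: 0A15
Strip leading zeros: A15
= 0xA15


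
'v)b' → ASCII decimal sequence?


String: 'v)b'  (3 characters)
Per-character ASCII lookup:
  'v': lowercase starts at 97: 'v' = 97 + 21 = 118
  ')': special character: ')' = 41
  'b': lowercase starts at 97: 'b' = 97 + 1 = 98
= 118 41 98
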